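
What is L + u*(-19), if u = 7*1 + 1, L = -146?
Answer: -298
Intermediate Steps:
u = 8 (u = 7 + 1 = 8)
L + u*(-19) = -146 + 8*(-19) = -146 - 152 = -298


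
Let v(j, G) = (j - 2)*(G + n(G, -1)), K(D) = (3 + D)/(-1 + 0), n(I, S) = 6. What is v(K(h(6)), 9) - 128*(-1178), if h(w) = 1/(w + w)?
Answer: 602831/4 ≈ 1.5071e+5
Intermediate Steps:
h(w) = 1/(2*w)
K(D) = -3 - D (K(D) = (3 + D)/(-1) = (3 + D)*(-1) = -3 - D)
v(j, G) = (-2 + j)*(6 + G) (v(j, G) = (j - 2)*(G + 6) = (-2 + j)*(6 + G))
v(K(h(6)), 9) - 128*(-1178) = (-12 - 2*9 + 6*(-3 - 1/(2*6)) + 9*(-3 - 1/(2*6))) - 128*(-1178) = (-12 - 18 + 6*(-3 - 1/(2*6)) + 9*(-3 - 1/(2*6))) + 150784 = (-12 - 18 + 6*(-3 - 1*1/12) + 9*(-3 - 1*1/12)) + 150784 = (-12 - 18 + 6*(-3 - 1/12) + 9*(-3 - 1/12)) + 150784 = (-12 - 18 + 6*(-37/12) + 9*(-37/12)) + 150784 = (-12 - 18 - 37/2 - 111/4) + 150784 = -305/4 + 150784 = 602831/4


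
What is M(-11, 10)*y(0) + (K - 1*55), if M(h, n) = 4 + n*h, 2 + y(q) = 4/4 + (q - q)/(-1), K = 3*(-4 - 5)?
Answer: 24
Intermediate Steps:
K = -27 (K = 3*(-9) = -27)
y(q) = -1 (y(q) = -2 + (4/4 + (q - q)/(-1)) = -2 + (4*(¼) + 0*(-1)) = -2 + (1 + 0) = -2 + 1 = -1)
M(h, n) = 4 + h*n
M(-11, 10)*y(0) + (K - 1*55) = (4 - 11*10)*(-1) + (-27 - 1*55) = (4 - 110)*(-1) + (-27 - 55) = -106*(-1) - 82 = 106 - 82 = 24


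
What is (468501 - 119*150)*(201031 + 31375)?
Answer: 104733996306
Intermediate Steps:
(468501 - 119*150)*(201031 + 31375) = (468501 - 17850)*232406 = 450651*232406 = 104733996306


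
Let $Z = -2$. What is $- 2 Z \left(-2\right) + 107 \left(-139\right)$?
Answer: $-14881$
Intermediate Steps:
$- 2 Z \left(-2\right) + 107 \left(-139\right) = \left(-2\right) \left(-2\right) \left(-2\right) + 107 \left(-139\right) = 4 \left(-2\right) - 14873 = -8 - 14873 = -14881$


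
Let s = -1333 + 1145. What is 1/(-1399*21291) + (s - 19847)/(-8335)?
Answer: 119352937096/49653443703 ≈ 2.4037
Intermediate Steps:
s = -188
1/(-1399*21291) + (s - 19847)/(-8335) = 1/(-1399*21291) + (-188 - 19847)/(-8335) = -1/1399*1/21291 - 20035*(-1/8335) = -1/29786109 + 4007/1667 = 119352937096/49653443703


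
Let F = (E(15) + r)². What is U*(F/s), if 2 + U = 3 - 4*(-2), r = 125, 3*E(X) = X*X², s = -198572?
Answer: -3515625/49643 ≈ -70.818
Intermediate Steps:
E(X) = X³/3 (E(X) = (X*X²)/3 = X³/3)
F = 1562500 (F = ((⅓)*15³ + 125)² = ((⅓)*3375 + 125)² = (1125 + 125)² = 1250² = 1562500)
U = 9 (U = -2 + (3 - 4*(-2)) = -2 + (3 + 8) = -2 + 11 = 9)
U*(F/s) = 9*(1562500/(-198572)) = 9*(1562500*(-1/198572)) = 9*(-390625/49643) = -3515625/49643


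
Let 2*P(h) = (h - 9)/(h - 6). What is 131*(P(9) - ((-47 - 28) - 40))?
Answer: 15065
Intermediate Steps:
P(h) = (-9 + h)/(2*(-6 + h)) (P(h) = ((h - 9)/(h - 6))/2 = ((-9 + h)/(-6 + h))/2 = (-9 + h)/(2*(-6 + h)))
131*(P(9) - ((-47 - 28) - 40)) = 131*((-9 + 9)/(2*(-6 + 9)) - ((-47 - 28) - 40)) = 131*((½)*0/3 - (-75 - 40)) = 131*((½)*(⅓)*0 - 1*(-115)) = 131*(0 + 115) = 131*115 = 15065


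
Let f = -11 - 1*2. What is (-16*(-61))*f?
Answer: -12688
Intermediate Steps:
f = -13 (f = -11 - 2 = -13)
(-16*(-61))*f = -16*(-61)*(-13) = 976*(-13) = -12688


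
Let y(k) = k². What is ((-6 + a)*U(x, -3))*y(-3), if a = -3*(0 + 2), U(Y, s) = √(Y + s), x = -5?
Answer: -216*I*√2 ≈ -305.47*I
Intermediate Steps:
a = -6 (a = -3*2 = -6)
((-6 + a)*U(x, -3))*y(-3) = ((-6 - 6)*√(-5 - 3))*(-3)² = -24*I*√2*9 = -216*I*√2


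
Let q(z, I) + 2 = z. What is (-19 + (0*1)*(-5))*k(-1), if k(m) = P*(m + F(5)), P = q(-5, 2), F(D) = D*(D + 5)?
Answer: 6517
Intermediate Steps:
F(D) = D*(5 + D)
q(z, I) = -2 + z
P = -7 (P = -2 - 5 = -7)
k(m) = -350 - 7*m (k(m) = -7*(m + 5*(5 + 5)) = -7*(m + 5*10) = -7*(m + 50) = -7*(50 + m) = -350 - 7*m)
(-19 + (0*1)*(-5))*k(-1) = (-19 + (0*1)*(-5))*(-350 - 7*(-1)) = (-19 + 0*(-5))*(-350 + 7) = (-19 + 0)*(-343) = -19*(-343) = 6517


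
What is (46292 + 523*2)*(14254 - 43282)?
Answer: -1374127464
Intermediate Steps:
(46292 + 523*2)*(14254 - 43282) = (46292 + 1046)*(-29028) = 47338*(-29028) = -1374127464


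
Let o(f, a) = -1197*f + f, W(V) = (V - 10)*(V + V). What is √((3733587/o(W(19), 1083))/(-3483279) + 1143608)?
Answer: √4710793367725309846705002/2029590564 ≈ 1069.4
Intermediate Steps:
W(V) = 2*V*(-10 + V) (W(V) = (-10 + V)*(2*V) = 2*V*(-10 + V))
o(f, a) = -1196*f
√((3733587/o(W(19), 1083))/(-3483279) + 1143608) = √((3733587/((-2392*19*(-10 + 19))))/(-3483279) + 1143608) = √((3733587/((-2392*19*9)))*(-1/3483279) + 1143608) = √((3733587/((-1196*342)))*(-1/3483279) + 1143608) = √((3733587/(-409032))*(-1/3483279) + 1143608) = √((3733587*(-1/409032))*(-1/3483279) + 1143608) = √(-31911/3496*(-1/3483279) + 1143608) = √(10637/4059181128 + 1143608) = √(4642112011440461/4059181128) = √4710793367725309846705002/2029590564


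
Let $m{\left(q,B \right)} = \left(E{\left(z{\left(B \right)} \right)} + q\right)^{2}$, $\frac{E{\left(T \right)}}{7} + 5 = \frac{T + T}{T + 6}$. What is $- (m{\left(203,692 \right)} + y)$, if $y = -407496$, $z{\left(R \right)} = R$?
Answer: $\frac{45604217720}{121801} \approx 3.7442 \cdot 10^{5}$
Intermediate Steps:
$E{\left(T \right)} = -35 + \frac{14 T}{6 + T}$ ($E{\left(T \right)} = -35 + 7 \frac{T + T}{T + 6} = -35 + 7 \frac{2 T}{6 + T} = -35 + \frac{14 T}{6 + T}$)
$m{\left(q,B \right)} = \left(q + \frac{21 \left(-10 - B\right)}{6 + B}\right)^{2}$ ($m{\left(q,B \right)} = \left(\frac{21 \left(-10 - B\right)}{6 + B} + q\right)^{2} = \left(q + \frac{21 \left(-10 - B\right)}{6 + B}\right)^{2}$)
$- (m{\left(203,692 \right)} + y) = - (\frac{\left(-210 - 14532 + 203 \left(6 + 692\right)\right)^{2}}{\left(6 + 692\right)^{2}} - 407496) = - (\frac{\left(-210 - 14532 + 203 \cdot 698\right)^{2}}{487204} - 407496) = - (\frac{\left(-210 - 14532 + 141694\right)^{2}}{487204} - 407496) = - (\frac{126952^{2}}{487204} - 407496) = - (\frac{1}{487204} \cdot 16116810304 - 407496) = - (\frac{4029202576}{121801} - 407496) = \left(-1\right) \left(- \frac{45604217720}{121801}\right) = \frac{45604217720}{121801}$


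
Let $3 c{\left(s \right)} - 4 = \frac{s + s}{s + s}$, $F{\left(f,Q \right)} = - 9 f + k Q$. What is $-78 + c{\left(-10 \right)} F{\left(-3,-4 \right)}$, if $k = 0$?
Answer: $-33$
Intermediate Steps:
$F{\left(f,Q \right)} = - 9 f$ ($F{\left(f,Q \right)} = - 9 f + 0 Q = - 9 f + 0 = - 9 f$)
$c{\left(s \right)} = \frac{5}{3}$ ($c{\left(s \right)} = \frac{4}{3} + \frac{\left(s + s\right) \frac{1}{s + s}}{3} = \frac{4}{3} + \frac{2 s \frac{1}{2 s}}{3} = \frac{4}{3} + \frac{1}{3} \cdot 1 = \frac{4}{3} + \frac{1}{3} = \frac{5}{3}$)
$-78 + c{\left(-10 \right)} F{\left(-3,-4 \right)} = -78 + \frac{5 \left(\left(-9\right) \left(-3\right)\right)}{3} = -78 + \frac{5}{3} \cdot 27 = -78 + 45 = -33$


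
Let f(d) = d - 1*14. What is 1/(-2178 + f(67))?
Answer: -1/2125 ≈ -0.00047059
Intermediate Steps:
f(d) = -14 + d (f(d) = d - 14 = -14 + d)
1/(-2178 + f(67)) = 1/(-2178 + (-14 + 67)) = 1/(-2178 + 53) = 1/(-2125) = -1/2125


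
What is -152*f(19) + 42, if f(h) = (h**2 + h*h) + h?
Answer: -112590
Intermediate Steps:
f(h) = h + 2*h**2 (f(h) = (h**2 + h**2) + h = 2*h**2 + h = h + 2*h**2)
-152*f(19) + 42 = -2888*(1 + 2*19) + 42 = -2888*(1 + 38) + 42 = -2888*39 + 42 = -152*741 + 42 = -112632 + 42 = -112590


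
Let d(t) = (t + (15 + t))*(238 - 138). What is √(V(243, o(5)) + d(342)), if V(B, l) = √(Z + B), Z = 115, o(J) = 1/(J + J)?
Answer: √(69900 + √358) ≈ 264.42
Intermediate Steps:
o(J) = 1/(2*J)
V(B, l) = √(115 + B)
d(t) = 1500 + 200*t (d(t) = (15 + 2*t)*100 = 1500 + 200*t)
√(V(243, o(5)) + d(342)) = √(√(115 + 243) + (1500 + 200*342)) = √(√358 + (1500 + 68400)) = √(√358 + 69900) = √(69900 + √358)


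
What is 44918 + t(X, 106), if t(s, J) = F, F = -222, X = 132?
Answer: 44696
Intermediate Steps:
t(s, J) = -222
44918 + t(X, 106) = 44918 - 222 = 44696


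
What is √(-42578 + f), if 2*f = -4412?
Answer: 12*I*√311 ≈ 211.62*I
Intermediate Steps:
f = -2206 (f = (½)*(-4412) = -2206)
√(-42578 + f) = √(-42578 - 2206) = √(-44784) = 12*I*√311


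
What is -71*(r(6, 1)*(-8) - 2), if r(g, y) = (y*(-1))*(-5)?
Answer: 2982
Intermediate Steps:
r(g, y) = 5*y (r(g, y) = -y*(-5) = 5*y)
-71*(r(6, 1)*(-8) - 2) = -71*((5*1)*(-8) - 2) = -71*(5*(-8) - 2) = -71*(-40 - 2) = -71*(-42) = 2982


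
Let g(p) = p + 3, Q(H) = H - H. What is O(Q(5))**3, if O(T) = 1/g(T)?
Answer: 1/27 ≈ 0.037037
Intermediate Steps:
Q(H) = 0
g(p) = 3 + p
O(T) = 1/(3 + T)
O(Q(5))**3 = (1/(3 + 0))**3 = (1/3)**3 = 1/27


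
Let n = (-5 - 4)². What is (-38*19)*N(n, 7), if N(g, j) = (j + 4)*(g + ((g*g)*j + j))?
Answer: -365451130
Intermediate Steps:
n = 81 (n = (-9)² = 81)
N(g, j) = (4 + j)*(g + j + j*g²) (N(g, j) = (4 + j)*(g + (g²*j + j)) = (4 + j)*(g + (j*g² + j)) = (4 + j)*(g + (j + j*g²)) = (4 + j)*(g + j + j*g²))
(-38*19)*N(n, 7) = (-38*19)*(7² + 4*81 + 4*7 + 81*7 + 81²*7² + 4*7*81²) = -722*(49 + 324 + 28 + 567 + 6561*49 + 4*7*6561) = -722*(49 + 324 + 28 + 567 + 321489 + 183708) = -722*506165 = -365451130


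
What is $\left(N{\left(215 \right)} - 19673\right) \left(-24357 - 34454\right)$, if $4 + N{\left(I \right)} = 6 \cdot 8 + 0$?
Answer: $1154401119$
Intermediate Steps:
$N{\left(I \right)} = 44$ ($N{\left(I \right)} = -4 + \left(6 \cdot 8 + 0\right) = -4 + \left(48 + 0\right) = -4 + 48 = 44$)
$\left(N{\left(215 \right)} - 19673\right) \left(-24357 - 34454\right) = \left(44 - 19673\right) \left(-24357 - 34454\right) = \left(-19629\right) \left(-58811\right) = 1154401119$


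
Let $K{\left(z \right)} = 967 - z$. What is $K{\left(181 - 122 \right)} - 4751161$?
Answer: $-4750253$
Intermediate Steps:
$K{\left(181 - 122 \right)} - 4751161 = \left(967 - \left(181 - 122\right)\right) - 4751161 = \left(967 - 59\right) - 4751161 = 908 - 4751161 = -4750253$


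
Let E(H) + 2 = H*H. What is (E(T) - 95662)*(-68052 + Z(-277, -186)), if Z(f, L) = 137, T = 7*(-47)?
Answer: -854166955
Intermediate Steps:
T = -329
E(H) = -2 + H² (E(H) = -2 + H*H = -2 + H²)
(E(T) - 95662)*(-68052 + Z(-277, -186)) = ((-2 + (-329)²) - 95662)*(-68052 + 137) = ((-2 + 108241) - 95662)*(-67915) = (108239 - 95662)*(-67915) = 12577*(-67915) = -854166955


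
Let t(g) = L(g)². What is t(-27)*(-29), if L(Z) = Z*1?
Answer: -21141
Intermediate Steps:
L(Z) = Z
t(g) = g²
t(-27)*(-29) = (-27)²*(-29) = 729*(-29) = -21141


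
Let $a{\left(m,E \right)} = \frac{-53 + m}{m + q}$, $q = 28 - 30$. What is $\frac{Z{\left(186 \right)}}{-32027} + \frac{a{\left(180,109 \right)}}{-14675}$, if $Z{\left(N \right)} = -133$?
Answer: $\frac{343348521}{83659328050} \approx 0.0041041$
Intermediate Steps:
$q = -2$ ($q = 28 - 30 = -2$)
$a{\left(m,E \right)} = \frac{-53 + m}{-2 + m}$ ($a{\left(m,E \right)} = \frac{-53 + m}{m - 2} = \frac{-53 + m}{-2 + m}$)
$\frac{Z{\left(186 \right)}}{-32027} + \frac{a{\left(180,109 \right)}}{-14675} = - \frac{133}{-32027} + \frac{\frac{1}{-2 + 180} \left(-53 + 180\right)}{-14675} = \left(-133\right) \left(- \frac{1}{32027}\right) + \frac{1}{178} \cdot 127 \left(- \frac{1}{14675}\right) = \frac{133}{32027} + \frac{1}{178} \cdot 127 \left(- \frac{1}{14675}\right) = \frac{133}{32027} + \frac{127}{178} \left(- \frac{1}{14675}\right) = \frac{133}{32027} - \frac{127}{2612150} = \frac{343348521}{83659328050}$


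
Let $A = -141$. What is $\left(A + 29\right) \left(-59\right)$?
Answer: $6608$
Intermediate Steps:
$\left(A + 29\right) \left(-59\right) = \left(-141 + 29\right) \left(-59\right) = \left(-112\right) \left(-59\right) = 6608$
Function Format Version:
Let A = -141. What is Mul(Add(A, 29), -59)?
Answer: 6608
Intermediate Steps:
Mul(Add(A, 29), -59) = Mul(Add(-141, 29), -59) = Mul(-112, -59) = 6608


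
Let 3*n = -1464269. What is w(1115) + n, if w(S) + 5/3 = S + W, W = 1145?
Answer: -1457494/3 ≈ -4.8583e+5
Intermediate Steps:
n = -1464269/3 (n = (⅓)*(-1464269) = -1464269/3 ≈ -4.8809e+5)
w(S) = 3430/3 + S (w(S) = -5/3 + (S + 1145) = -5/3 + (1145 + S) = 3430/3 + S)
w(1115) + n = (3430/3 + 1115) - 1464269/3 = 6775/3 - 1464269/3 = -1457494/3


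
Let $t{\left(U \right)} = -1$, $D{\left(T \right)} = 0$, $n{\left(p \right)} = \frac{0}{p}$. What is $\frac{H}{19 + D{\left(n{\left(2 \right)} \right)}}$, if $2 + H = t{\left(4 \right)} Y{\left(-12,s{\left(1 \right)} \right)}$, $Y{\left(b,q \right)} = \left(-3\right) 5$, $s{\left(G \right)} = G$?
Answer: $\frac{13}{19} \approx 0.68421$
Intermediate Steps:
$n{\left(p \right)} = 0$
$Y{\left(b,q \right)} = -15$
$H = 13$ ($H = -2 - -15 = -2 + 15 = 13$)
$\frac{H}{19 + D{\left(n{\left(2 \right)} \right)}} = \frac{1}{19 + 0} \cdot 13 = \frac{1}{19} \cdot 13 = \frac{13}{19}$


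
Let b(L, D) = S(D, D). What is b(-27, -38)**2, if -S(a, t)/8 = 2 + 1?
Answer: 576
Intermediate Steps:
S(a, t) = -24 (S(a, t) = -8*(2 + 1) = -8*3 = -24)
b(L, D) = -24
b(-27, -38)**2 = (-24)**2 = 576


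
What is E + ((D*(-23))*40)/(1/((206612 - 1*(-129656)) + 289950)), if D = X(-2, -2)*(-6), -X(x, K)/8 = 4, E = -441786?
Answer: -110615589306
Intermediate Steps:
X(x, K) = -32 (X(x, K) = -8*4 = -32)
D = 192 (D = -32*(-6) = 192)
E + ((D*(-23))*40)/(1/((206612 - 1*(-129656)) + 289950)) = -441786 + ((192*(-23))*40)/(1/((206612 - 1*(-129656)) + 289950)) = -441786 + (-4416*40)/(1/((206612 + 129656) + 289950)) = -441786 - 176640/(1/(336268 + 289950)) = -441786 - 176640/(1/626218) = -441786 - 176640/1/626218 = -441786 - 176640*626218 = -441786 - 110615147520 = -110615589306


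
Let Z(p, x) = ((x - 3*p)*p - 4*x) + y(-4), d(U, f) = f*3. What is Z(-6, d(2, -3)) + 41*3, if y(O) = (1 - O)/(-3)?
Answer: 310/3 ≈ 103.33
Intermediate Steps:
y(O) = -⅓ + O/3 (y(O) = (1 - O)*(-⅓) = -⅓ + O/3)
d(U, f) = 3*f
Z(p, x) = -5/3 - 4*x + p*(x - 3*p) (Z(p, x) = ((x - 3*p)*p - 4*x) + (-⅓ + (⅓)*(-4)) = (p*(x - 3*p) - 4*x) + (-⅓ - 4/3) = (-4*x + p*(x - 3*p)) - 5/3 = -5/3 - 4*x + p*(x - 3*p))
Z(-6, d(2, -3)) + 41*3 = (-5/3 - 12*(-3) - 3*(-6)² - 18*(-3)) + 41*3 = (-5/3 - 4*(-9) - 3*36 - 6*(-9)) + 123 = (-5/3 + 36 - 108 + 54) + 123 = -59/3 + 123 = 310/3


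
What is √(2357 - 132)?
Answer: 5*√89 ≈ 47.170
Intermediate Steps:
√(2357 - 132) = √2225 = 5*√89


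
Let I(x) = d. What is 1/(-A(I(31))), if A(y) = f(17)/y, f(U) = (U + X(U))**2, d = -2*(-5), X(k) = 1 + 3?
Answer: -10/441 ≈ -0.022676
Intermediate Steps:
X(k) = 4
d = 10
I(x) = 10
f(U) = (4 + U)**2 (f(U) = (U + 4)**2 = (4 + U)**2)
A(y) = 441/y (A(y) = (4 + 17)**2/y = 21**2/y = 441/y)
1/(-A(I(31))) = 1/(-441/10) = -10/441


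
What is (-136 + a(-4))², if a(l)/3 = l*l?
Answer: 7744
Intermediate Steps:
a(l) = 3*l² (a(l) = 3*(l*l) = 3*l²)
(-136 + a(-4))² = (-136 + 3*(-4)²)² = (-136 + 3*16)² = (-136 + 48)² = (-88)² = 7744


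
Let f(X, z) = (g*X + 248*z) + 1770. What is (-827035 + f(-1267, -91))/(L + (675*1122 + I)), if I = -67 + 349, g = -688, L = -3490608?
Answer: -23863/2732976 ≈ -0.0087315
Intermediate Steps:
I = 282
f(X, z) = 1770 - 688*X + 248*z (f(X, z) = (-688*X + 248*z) + 1770 = 1770 - 688*X + 248*z)
(-827035 + f(-1267, -91))/(L + (675*1122 + I)) = (-827035 + (1770 - 688*(-1267) + 248*(-91)))/(-3490608 + (675*1122 + 282)) = (-827035 + (1770 + 871696 - 22568))/(-3490608 + (757350 + 282)) = (-827035 + 850898)/(-3490608 + 757632) = 23863/(-2732976) = 23863*(-1/2732976) = -23863/2732976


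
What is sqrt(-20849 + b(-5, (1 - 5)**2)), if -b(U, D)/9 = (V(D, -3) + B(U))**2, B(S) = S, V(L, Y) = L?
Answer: I*sqrt(21938) ≈ 148.11*I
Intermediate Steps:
b(U, D) = -9*(D + U)**2
sqrt(-20849 + b(-5, (1 - 5)**2)) = sqrt(-20849 - 9*((1 - 5)**2 - 5)**2) = sqrt(-20849 - 9*((-4)**2 - 5)**2) = sqrt(-20849 - 9*(16 - 5)**2) = sqrt(-20849 - 9*11**2) = sqrt(-20849 - 9*121) = sqrt(-20849 - 1089) = sqrt(-21938) = I*sqrt(21938)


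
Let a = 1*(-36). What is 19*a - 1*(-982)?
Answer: 298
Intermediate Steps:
a = -36
19*a - 1*(-982) = 19*(-36) - 1*(-982) = -684 + 982 = 298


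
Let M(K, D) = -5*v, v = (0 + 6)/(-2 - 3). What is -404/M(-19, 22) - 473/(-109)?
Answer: -20599/327 ≈ -62.994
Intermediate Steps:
v = -6/5 (v = 6/(-5) = 6*(-1/5) = -6/5 ≈ -1.2000)
M(K, D) = 6 (M(K, D) = -5*(-6/5) = 6)
-404/M(-19, 22) - 473/(-109) = -404/6 - 473/(-109) = -404*1/6 - 473*(-1/109) = -202/3 + 473/109 = -20599/327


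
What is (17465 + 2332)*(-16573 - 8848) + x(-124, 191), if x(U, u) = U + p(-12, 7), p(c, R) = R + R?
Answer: -503259647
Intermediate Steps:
p(c, R) = 2*R
x(U, u) = 14 + U (x(U, u) = U + 2*7 = U + 14 = 14 + U)
(17465 + 2332)*(-16573 - 8848) + x(-124, 191) = (17465 + 2332)*(-16573 - 8848) + (14 - 124) = 19797*(-25421) - 110 = -503259537 - 110 = -503259647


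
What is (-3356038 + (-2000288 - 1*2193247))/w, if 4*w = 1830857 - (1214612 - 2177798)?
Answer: -30198292/2794043 ≈ -10.808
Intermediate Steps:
w = 2794043/4 (w = (1830857 - (1214612 - 2177798))/4 = (1830857 - 1*(-963186))/4 = (1830857 + 963186)/4 = (¼)*2794043 = 2794043/4 ≈ 6.9851e+5)
(-3356038 + (-2000288 - 1*2193247))/w = (-3356038 + (-2000288 - 1*2193247))/(2794043/4) = (-3356038 + (-2000288 - 2193247))*(4/2794043) = (-3356038 - 4193535)*(4/2794043) = -7549573*4/2794043 = -30198292/2794043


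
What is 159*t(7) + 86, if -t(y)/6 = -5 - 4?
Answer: 8672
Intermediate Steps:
t(y) = 54 (t(y) = -6*(-5 - 4) = -6*(-9) = 54)
159*t(7) + 86 = 159*54 + 86 = 8586 + 86 = 8672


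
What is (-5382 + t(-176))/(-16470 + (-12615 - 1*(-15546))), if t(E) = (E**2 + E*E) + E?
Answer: -18798/4513 ≈ -4.1653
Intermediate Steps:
t(E) = E + 2*E**2 (t(E) = (E**2 + E**2) + E = 2*E**2 + E = E + 2*E**2)
(-5382 + t(-176))/(-16470 + (-12615 - 1*(-15546))) = (-5382 - 176*(1 + 2*(-176)))/(-16470 + (-12615 - 1*(-15546))) = (-5382 - 176*(1 - 352))/(-16470 + (-12615 + 15546)) = (-5382 - 176*(-351))/(-16470 + 2931) = (-5382 + 61776)/(-13539) = 56394*(-1/13539) = -18798/4513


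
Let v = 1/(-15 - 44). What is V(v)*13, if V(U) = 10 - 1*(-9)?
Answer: 247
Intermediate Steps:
v = -1/59 (v = 1/(-59) = -1/59 ≈ -0.016949)
V(U) = 19 (V(U) = 10 + 9 = 19)
V(v)*13 = 19*13 = 247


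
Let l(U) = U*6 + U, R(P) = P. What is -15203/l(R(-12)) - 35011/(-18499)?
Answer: 284181221/1553916 ≈ 182.88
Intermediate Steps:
l(U) = 7*U (l(U) = 6*U + U = 7*U)
-15203/l(R(-12)) - 35011/(-18499) = -15203/(7*(-12)) - 35011/(-18499) = -15203/(-84) - 35011*(-1/18499) = -15203*(-1/84) + 35011/18499 = 15203/84 + 35011/18499 = 284181221/1553916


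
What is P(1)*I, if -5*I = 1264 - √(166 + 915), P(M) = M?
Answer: -1264/5 + √1081/5 ≈ -246.22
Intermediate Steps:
I = -1264/5 + √1081/5 (I = -(1264 - √(166 + 915))/5 = -(1264 - √1081)/5 = -1264/5 + √1081/5 ≈ -246.22)
P(1)*I = 1*(-1264/5 + √1081/5) = -1264/5 + √1081/5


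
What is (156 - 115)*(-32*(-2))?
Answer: 2624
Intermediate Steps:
(156 - 115)*(-32*(-2)) = 41*64 = 2624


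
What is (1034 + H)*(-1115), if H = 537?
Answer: -1751665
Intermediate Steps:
(1034 + H)*(-1115) = (1034 + 537)*(-1115) = 1571*(-1115) = -1751665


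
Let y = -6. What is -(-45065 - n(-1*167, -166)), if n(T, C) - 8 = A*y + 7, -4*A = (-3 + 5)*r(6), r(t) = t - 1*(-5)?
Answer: 45113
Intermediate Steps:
r(t) = 5 + t (r(t) = t + 5 = 5 + t)
A = -11/2 (A = -(-3 + 5)*(5 + 6)/4 = -11/2 ≈ -5.5000)
n(T, C) = 48 (n(T, C) = 8 + (-11/2*(-6) + 7) = 8 + (33 + 7) = 8 + 40 = 48)
-(-45065 - n(-1*167, -166)) = -(-45065 - 1*48) = -(-45065 - 48) = -1*(-45113) = 45113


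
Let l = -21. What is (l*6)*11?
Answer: -1386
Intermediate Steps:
(l*6)*11 = -21*6*11 = -126*11 = -1386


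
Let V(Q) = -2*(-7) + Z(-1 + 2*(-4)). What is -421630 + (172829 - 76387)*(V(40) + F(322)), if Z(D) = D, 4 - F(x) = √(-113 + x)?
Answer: 446348 - 96442*√209 ≈ -9.4790e+5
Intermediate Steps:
F(x) = 4 - √(-113 + x)
V(Q) = 5 (V(Q) = -2*(-7) + (-1 + 2*(-4)) = 14 + (-1 - 8) = 14 - 9 = 5)
-421630 + (172829 - 76387)*(V(40) + F(322)) = -421630 + (172829 - 76387)*(5 + (4 - √(-113 + 322))) = -421630 + 96442*(5 + (4 - √209)) = -421630 + 96442*(9 - √209) = -421630 + (867978 - 96442*√209) = 446348 - 96442*√209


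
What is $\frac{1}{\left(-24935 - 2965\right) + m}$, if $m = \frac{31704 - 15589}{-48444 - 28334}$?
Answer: $- \frac{76778}{2142122315} \approx -3.5842 \cdot 10^{-5}$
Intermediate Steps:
$m = - \frac{16115}{76778}$ ($m = \frac{16115}{-76778} = 16115 \left(- \frac{1}{76778}\right) = - \frac{16115}{76778} \approx -0.20989$)
$\frac{1}{\left(-24935 - 2965\right) + m} = \frac{1}{\left(-24935 - 2965\right) - \frac{16115}{76778}} = \frac{1}{-27900 - \frac{16115}{76778}} = \frac{1}{- \frac{2142122315}{76778}} = - \frac{76778}{2142122315}$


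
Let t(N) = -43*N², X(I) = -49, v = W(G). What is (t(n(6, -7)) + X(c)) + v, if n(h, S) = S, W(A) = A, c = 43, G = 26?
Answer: -2130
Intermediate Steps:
v = 26
(t(n(6, -7)) + X(c)) + v = (-43*(-7)² - 49) + 26 = (-43*49 - 49) + 26 = (-2107 - 49) + 26 = -2156 + 26 = -2130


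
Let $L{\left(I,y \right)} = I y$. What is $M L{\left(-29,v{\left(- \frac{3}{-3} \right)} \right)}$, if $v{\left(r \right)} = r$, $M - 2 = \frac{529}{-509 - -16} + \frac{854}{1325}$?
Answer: $- \frac{1026547}{22525} \approx -45.574$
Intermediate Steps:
$M = \frac{1026547}{653225}$ ($M = 2 + \left(\frac{529}{-509 - -16} + \frac{854}{1325}\right) = 2 + \left(\frac{529}{-509 + 16} + 854 \cdot \frac{1}{1325}\right) = 2 + \left(\frac{529}{-493} + \frac{854}{1325}\right) = 2 + \left(529 \left(- \frac{1}{493}\right) + \frac{854}{1325}\right) = 2 + \left(- \frac{529}{493} + \frac{854}{1325}\right) = 2 - \frac{279903}{653225} = \frac{1026547}{653225} \approx 1.5715$)
$M L{\left(-29,v{\left(- \frac{3}{-3} \right)} \right)} = \frac{1026547 \left(- 29 \left(- \frac{3}{-3}\right)\right)}{653225} = \frac{1026547 \left(- 29 \left(\left(-3\right) \left(- \frac{1}{3}\right)\right)\right)}{653225} = \frac{1026547 \left(\left(-29\right) 1\right)}{653225} = \frac{1026547}{653225} \left(-29\right) = - \frac{1026547}{22525}$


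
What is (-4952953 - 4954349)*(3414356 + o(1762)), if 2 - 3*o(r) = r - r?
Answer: -33827062632380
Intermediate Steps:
o(r) = ⅔ (o(r) = ⅔ - (r - r)/3 = ⅔ - ⅓*0 = ⅔ + 0 = ⅔)
(-4952953 - 4954349)*(3414356 + o(1762)) = (-4952953 - 4954349)*(3414356 + ⅔) = -9907302*10243070/3 = -33827062632380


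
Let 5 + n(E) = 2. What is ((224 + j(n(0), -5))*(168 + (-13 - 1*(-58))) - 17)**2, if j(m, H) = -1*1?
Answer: 2254540324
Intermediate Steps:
n(E) = -3 (n(E) = -5 + 2 = -3)
j(m, H) = -1
((224 + j(n(0), -5))*(168 + (-13 - 1*(-58))) - 17)**2 = ((224 - 1)*(168 + (-13 - 1*(-58))) - 17)**2 = (223*(168 + (-13 + 58)) - 17)**2 = (223*(168 + 45) - 17)**2 = (223*213 - 17)**2 = (47499 - 17)**2 = 47482**2 = 2254540324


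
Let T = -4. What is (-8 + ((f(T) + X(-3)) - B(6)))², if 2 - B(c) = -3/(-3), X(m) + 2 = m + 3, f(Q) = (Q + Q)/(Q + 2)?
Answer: 49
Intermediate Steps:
f(Q) = 2*Q/(2 + Q) (f(Q) = (2*Q)/(2 + Q) = 2*Q/(2 + Q))
X(m) = 1 + m (X(m) = -2 + (m + 3) = -2 + (3 + m) = 1 + m)
B(c) = 1 (B(c) = 2 - (-3)/(-3) = 2 - (-1)*(-3)/3 = 2 - 1*1 = 2 - 1 = 1)
(-8 + ((f(T) + X(-3)) - B(6)))² = (-8 + ((2*(-4)/(2 - 4) + (1 - 3)) - 1*1))² = (-8 + ((2*(-4)/(-2) - 2) - 1))² = (-8 + ((2*(-4)*(-½) - 2) - 1))² = (-8 + ((4 - 2) - 1))² = (-8 + (2 - 1))² = (-8 + 1)² = (-7)² = 49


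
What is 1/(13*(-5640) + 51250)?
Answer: -1/22070 ≈ -4.5310e-5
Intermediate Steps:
1/(13*(-5640) + 51250) = 1/(-73320 + 51250) = 1/(-22070) = -1/22070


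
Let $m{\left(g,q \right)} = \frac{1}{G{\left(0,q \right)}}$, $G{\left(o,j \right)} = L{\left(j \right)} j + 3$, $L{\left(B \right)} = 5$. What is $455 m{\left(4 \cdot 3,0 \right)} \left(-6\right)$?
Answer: $-910$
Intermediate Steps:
$G{\left(o,j \right)} = 3 + 5 j$ ($G{\left(o,j \right)} = 5 j + 3 = 3 + 5 j$)
$m{\left(g,q \right)} = \frac{1}{3 + 5 q}$
$455 m{\left(4 \cdot 3,0 \right)} \left(-6\right) = 455 \frac{1}{3 + 5 \cdot 0} \left(-6\right) = 455 \frac{1}{3 + 0} \left(-6\right) = 455 \cdot \frac{1}{3} \left(-6\right) = 455 \left(-2\right) = -910$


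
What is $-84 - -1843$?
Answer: $1759$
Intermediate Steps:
$-84 - -1843 = -84 + 1843 = 1759$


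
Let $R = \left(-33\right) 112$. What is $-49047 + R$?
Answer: $-52743$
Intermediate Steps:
$R = -3696$
$-49047 + R = -49047 - 3696 = -52743$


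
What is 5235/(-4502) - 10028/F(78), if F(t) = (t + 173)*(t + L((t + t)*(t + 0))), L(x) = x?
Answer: -8068103183/6919002246 ≈ -1.1661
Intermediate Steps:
F(t) = (173 + t)*(t + 2*t²) (F(t) = (t + 173)*(t + (t + t)*(t + 0)) = (173 + t)*(t + (2*t)*t) = (173 + t)*(t + 2*t²))
5235/(-4502) - 10028/F(78) = 5235/(-4502) - 10028*1/(78*(173 + 2*78² + 347*78)) = 5235*(-1/4502) - 10028*1/(78*(173 + 2*6084 + 27066)) = -5235/4502 - 10028*1/(78*(173 + 12168 + 27066)) = -5235/4502 - 10028/(78*39407) = -5235/4502 - 10028/3073746 = -5235/4502 - 10028*1/3073746 = -5235/4502 - 5014/1536873 = -8068103183/6919002246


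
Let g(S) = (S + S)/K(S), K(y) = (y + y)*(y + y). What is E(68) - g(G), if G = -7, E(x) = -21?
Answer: -293/14 ≈ -20.929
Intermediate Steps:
K(y) = 4*y² (K(y) = (2*y)*(2*y) = 4*y²)
g(S) = 1/(2*S) (g(S) = (S + S)/((4*S²)) = (2*S)*(1/(4*S²)) = 1/(2*S))
E(68) - g(G) = -21 - 1/(2*(-7)) = -21 - (-1)/(2*7) = -21 - 1*(-1/14) = -21 + 1/14 = -293/14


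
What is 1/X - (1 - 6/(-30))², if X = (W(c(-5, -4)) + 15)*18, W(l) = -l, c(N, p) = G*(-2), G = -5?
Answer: -643/450 ≈ -1.4289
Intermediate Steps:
c(N, p) = 10 (c(N, p) = -5*(-2) = 10)
X = 90 (X = (-1*10 + 15)*18 = (-10 + 15)*18 = 5*18 = 90)
1/X - (1 - 6/(-30))² = 1/90 - (1 - 6/(-30))² = 1/90 - (1 - 6*(-1/30))² = 1/90 - (1 + ⅕)² = 1/90 - (6/5)² = 1/90 - 1*36/25 = 1/90 - 36/25 = -643/450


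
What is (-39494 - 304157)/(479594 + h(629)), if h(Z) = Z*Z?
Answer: -343651/875235 ≈ -0.39264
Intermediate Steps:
h(Z) = Z²
(-39494 - 304157)/(479594 + h(629)) = (-39494 - 304157)/(479594 + 629²) = -343651/(479594 + 395641) = -343651/875235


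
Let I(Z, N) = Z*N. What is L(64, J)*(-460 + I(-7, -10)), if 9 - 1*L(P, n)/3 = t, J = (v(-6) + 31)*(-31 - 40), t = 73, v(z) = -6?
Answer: 74880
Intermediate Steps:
I(Z, N) = N*Z
J = -1775 (J = (-6 + 31)*(-31 - 40) = 25*(-71) = -1775)
L(P, n) = -192 (L(P, n) = 27 - 3*73 = 27 - 219 = -192)
L(64, J)*(-460 + I(-7, -10)) = -192*(-460 - 10*(-7)) = -192*(-460 + 70) = -192*(-390) = 74880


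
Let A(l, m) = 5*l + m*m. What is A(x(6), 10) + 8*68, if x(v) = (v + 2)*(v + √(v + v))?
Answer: 884 + 80*√3 ≈ 1022.6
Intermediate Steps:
x(v) = (2 + v)*(v + √2*√v) (x(v) = (2 + v)*(v + √(2*v)) = (2 + v)*(v + √2*√v))
A(l, m) = m² + 5*l (A(l, m) = 5*l + m² = m² + 5*l)
A(x(6), 10) + 8*68 = (10² + 5*(6² + 2*6 + √2*6^(3/2) + 2*√2*√6)) + 8*68 = (100 + 5*(36 + 12 + √2*(6*√6) + 4*√3)) + 544 = (100 + 5*(36 + 12 + 12*√3 + 4*√3)) + 544 = (100 + 5*(48 + 16*√3)) + 544 = (100 + (240 + 80*√3)) + 544 = (340 + 80*√3) + 544 = 884 + 80*√3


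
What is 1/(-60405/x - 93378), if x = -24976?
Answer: -24976/2332148523 ≈ -1.0709e-5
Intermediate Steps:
1/(-60405/x - 93378) = 1/(-60405/(-24976) - 93378) = 1/(-60405*(-1/24976) - 93378) = 1/(60405/24976 - 93378) = 1/(-2332148523/24976) = -24976/2332148523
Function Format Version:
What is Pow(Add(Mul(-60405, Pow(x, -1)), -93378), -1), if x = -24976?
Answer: Rational(-24976, 2332148523) ≈ -1.0709e-5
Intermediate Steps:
Pow(Add(Mul(-60405, Pow(x, -1)), -93378), -1) = Pow(Add(Mul(-60405, Pow(-24976, -1)), -93378), -1) = Pow(Add(Mul(-60405, Rational(-1, 24976)), -93378), -1) = Pow(Add(Rational(60405, 24976), -93378), -1) = Pow(Rational(-2332148523, 24976), -1) = Rational(-24976, 2332148523)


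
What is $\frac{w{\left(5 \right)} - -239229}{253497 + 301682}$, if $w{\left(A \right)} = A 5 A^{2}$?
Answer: $\frac{239854}{555179} \approx 0.43203$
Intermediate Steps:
$w{\left(A \right)} = 5 A^{3}$ ($w{\left(A \right)} = 5 A A^{2} = 5 A^{3}$)
$\frac{w{\left(5 \right)} - -239229}{253497 + 301682} = \frac{5 \cdot 5^{3} - -239229}{253497 + 301682} = \frac{5 \cdot 125 + 239229}{555179} = \left(625 + 239229\right) \frac{1}{555179} = 239854 \cdot \frac{1}{555179} = \frac{239854}{555179}$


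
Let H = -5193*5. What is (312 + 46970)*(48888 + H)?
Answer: 1083845286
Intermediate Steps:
H = -25965
(312 + 46970)*(48888 + H) = (312 + 46970)*(48888 - 25965) = 47282*22923 = 1083845286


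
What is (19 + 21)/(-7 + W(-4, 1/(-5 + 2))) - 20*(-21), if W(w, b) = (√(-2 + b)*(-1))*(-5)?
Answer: 9600/23 - 100*I*√21/161 ≈ 417.39 - 2.8463*I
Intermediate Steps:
W(w, b) = 5*√(-2 + b) (W(w, b) = -√(-2 + b)*(-5) = 5*√(-2 + b))
(19 + 21)/(-7 + W(-4, 1/(-5 + 2))) - 20*(-21) = (19 + 21)/(-7 + 5*√(-2 + 1/(-5 + 2))) - 20*(-21) = 40/(-7 + 5*√(-2 + 1/(-3))) + 420 = 40/(-7 + 5*√(-2 - ⅓)) + 420 = 40/(-7 + 5*√(-7/3)) + 420 = 40/(-7 + 5*(I*√21/3)) + 420 = 40/(-7 + 5*I*√21/3) + 420 = 420 + 40/(-7 + 5*I*√21/3)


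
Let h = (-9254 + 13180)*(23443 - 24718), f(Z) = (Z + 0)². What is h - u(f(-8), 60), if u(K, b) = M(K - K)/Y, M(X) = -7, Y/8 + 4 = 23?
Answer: -760858793/152 ≈ -5.0056e+6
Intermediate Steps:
f(Z) = Z²
Y = 152 (Y = -32 + 8*23 = -32 + 184 = 152)
u(K, b) = -7/152
h = -5005650 (h = 3926*(-1275) = -5005650)
h - u(f(-8), 60) = -5005650 - 1*(-7/152) = -5005650 + 7/152 = -760858793/152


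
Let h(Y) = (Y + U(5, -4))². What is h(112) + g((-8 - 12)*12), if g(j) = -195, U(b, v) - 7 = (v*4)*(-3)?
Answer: 27694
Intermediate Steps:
U(b, v) = 7 - 12*v (U(b, v) = 7 + (v*4)*(-3) = 7 + (4*v)*(-3) = 7 - 12*v)
h(Y) = (55 + Y)² (h(Y) = (Y + (7 - 12*(-4)))² = (Y + (7 + 48))² = (Y + 55)² = (55 + Y)²)
h(112) + g((-8 - 12)*12) = (55 + 112)² - 195 = 167² - 195 = 27889 - 195 = 27694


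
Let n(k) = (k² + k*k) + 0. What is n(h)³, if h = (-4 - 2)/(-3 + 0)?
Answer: 512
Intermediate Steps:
h = 2 (h = -6/(-3) = -6*(-⅓) = 2)
n(k) = 2*k² (n(k) = (k² + k²) + 0 = 2*k² + 0 = 2*k²)
n(h)³ = (2*2²)³ = (2*4)³ = 8³ = 512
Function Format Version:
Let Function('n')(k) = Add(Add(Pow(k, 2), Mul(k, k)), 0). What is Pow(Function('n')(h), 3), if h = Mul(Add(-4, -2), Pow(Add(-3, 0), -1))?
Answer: 512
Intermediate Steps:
h = 2 (h = Mul(-6, Pow(-3, -1)) = Mul(-6, Rational(-1, 3)) = 2)
Function('n')(k) = Mul(2, Pow(k, 2)) (Function('n')(k) = Add(Add(Pow(k, 2), Pow(k, 2)), 0) = Add(Mul(2, Pow(k, 2)), 0) = Mul(2, Pow(k, 2)))
Pow(Function('n')(h), 3) = Pow(Mul(2, Pow(2, 2)), 3) = Pow(Mul(2, 4), 3) = Pow(8, 3) = 512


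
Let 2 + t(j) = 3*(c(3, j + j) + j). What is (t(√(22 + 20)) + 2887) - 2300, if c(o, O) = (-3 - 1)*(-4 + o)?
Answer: 597 + 3*√42 ≈ 616.44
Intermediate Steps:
c(o, O) = 16 - 4*o (c(o, O) = -4*(-4 + o) = 16 - 4*o)
t(j) = 10 + 3*j (t(j) = -2 + 3*((16 - 4*3) + j) = -2 + 3*((16 - 12) + j) = -2 + 3*(4 + j) = -2 + (12 + 3*j) = 10 + 3*j)
(t(√(22 + 20)) + 2887) - 2300 = ((10 + 3*√(22 + 20)) + 2887) - 2300 = ((10 + 3*√42) + 2887) - 2300 = (2897 + 3*√42) - 2300 = 597 + 3*√42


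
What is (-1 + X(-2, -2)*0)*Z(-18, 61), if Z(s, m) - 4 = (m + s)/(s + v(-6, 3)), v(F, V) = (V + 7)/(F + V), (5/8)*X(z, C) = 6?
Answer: -127/64 ≈ -1.9844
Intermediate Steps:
X(z, C) = 48/5 (X(z, C) = (8/5)*6 = 48/5)
v(F, V) = (7 + V)/(F + V)
Z(s, m) = 4 + (m + s)/(-10/3 + s) (Z(s, m) = 4 + (m + s)/(s + (7 + 3)/(-6 + 3)) = 4 + (m + s)/(s + 10/(-3)) = 4 + (m + s)/(s - ⅓*10) = 4 + (m + s)/(s - 10/3) = 4 + (m + s)/(-10/3 + s))
(-1 + X(-2, -2)*0)*Z(-18, 61) = (-1 + (48/5)*0)*((-40 + 3*61 + 15*(-18))/(-10 + 3*(-18))) = (-1 + 0)*((-40 + 183 - 270)/(-10 - 54)) = -(-127)/(-64) = -(-1)*(-127)/64 = -1*127/64 = -127/64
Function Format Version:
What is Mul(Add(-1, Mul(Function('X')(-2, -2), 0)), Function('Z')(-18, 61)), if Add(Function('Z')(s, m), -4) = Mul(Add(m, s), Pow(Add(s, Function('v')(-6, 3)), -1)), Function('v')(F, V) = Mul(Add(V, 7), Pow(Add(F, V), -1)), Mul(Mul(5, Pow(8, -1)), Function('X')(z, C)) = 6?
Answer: Rational(-127, 64) ≈ -1.9844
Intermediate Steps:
Function('X')(z, C) = Rational(48, 5) (Function('X')(z, C) = Mul(Rational(8, 5), 6) = Rational(48, 5))
Function('v')(F, V) = Mul(Pow(Add(F, V), -1), Add(7, V)) (Function('v')(F, V) = Mul(Add(7, V), Pow(Add(F, V), -1)) = Mul(Pow(Add(F, V), -1), Add(7, V)))
Function('Z')(s, m) = Add(4, Mul(Pow(Add(Rational(-10, 3), s), -1), Add(m, s))) (Function('Z')(s, m) = Add(4, Mul(Add(m, s), Pow(Add(s, Mul(Pow(Add(-6, 3), -1), Add(7, 3))), -1))) = Add(4, Mul(Add(m, s), Pow(Add(s, Mul(Pow(-3, -1), 10)), -1))) = Add(4, Mul(Add(m, s), Pow(Add(s, Mul(Rational(-1, 3), 10)), -1))) = Add(4, Mul(Add(m, s), Pow(Add(s, Rational(-10, 3)), -1))) = Add(4, Mul(Add(m, s), Pow(Add(Rational(-10, 3), s), -1))) = Add(4, Mul(Pow(Add(Rational(-10, 3), s), -1), Add(m, s))))
Mul(Add(-1, Mul(Function('X')(-2, -2), 0)), Function('Z')(-18, 61)) = Mul(Add(-1, Mul(Rational(48, 5), 0)), Mul(Pow(Add(-10, Mul(3, -18)), -1), Add(-40, Mul(3, 61), Mul(15, -18)))) = Mul(Add(-1, 0), Mul(Pow(Add(-10, -54), -1), Add(-40, 183, -270))) = Mul(-1, Mul(Pow(-64, -1), -127)) = Mul(-1, Mul(Rational(-1, 64), -127)) = Mul(-1, Rational(127, 64)) = Rational(-127, 64)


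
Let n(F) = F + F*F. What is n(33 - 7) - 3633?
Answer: -2931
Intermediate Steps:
n(F) = F + F**2
n(33 - 7) - 3633 = (33 - 7)*(1 + (33 - 7)) - 3633 = 26*(1 + 26) - 3633 = 26*27 - 3633 = 702 - 3633 = -2931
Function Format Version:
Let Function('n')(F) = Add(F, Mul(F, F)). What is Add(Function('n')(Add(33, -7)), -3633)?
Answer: -2931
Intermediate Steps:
Function('n')(F) = Add(F, Pow(F, 2))
Add(Function('n')(Add(33, -7)), -3633) = Add(Mul(Add(33, -7), Add(1, Add(33, -7))), -3633) = Add(Mul(26, Add(1, 26)), -3633) = Add(Mul(26, 27), -3633) = Add(702, -3633) = -2931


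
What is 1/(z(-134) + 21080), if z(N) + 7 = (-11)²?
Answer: 1/21194 ≈ 4.7183e-5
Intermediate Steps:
z(N) = 114 (z(N) = -7 + (-11)² = -7 + 121 = 114)
1/(z(-134) + 21080) = 1/(114 + 21080) = 1/21194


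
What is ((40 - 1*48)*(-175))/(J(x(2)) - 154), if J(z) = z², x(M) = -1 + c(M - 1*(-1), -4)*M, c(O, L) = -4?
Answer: -1400/73 ≈ -19.178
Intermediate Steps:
x(M) = -1 - 4*M
((40 - 1*48)*(-175))/(J(x(2)) - 154) = ((40 - 1*48)*(-175))/((-1 - 4*2)² - 154) = ((40 - 48)*(-175))/((-1 - 8)² - 154) = (-8*(-175))/((-9)² - 154) = 1400/(81 - 154) = 1400/(-73) = 1400*(-1/73) = -1400/73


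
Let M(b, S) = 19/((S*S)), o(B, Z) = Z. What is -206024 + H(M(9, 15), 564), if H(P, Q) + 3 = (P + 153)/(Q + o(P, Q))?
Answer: -13072404539/63450 ≈ -2.0603e+5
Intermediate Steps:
M(b, S) = 19/S**2 (M(b, S) = 19/(S**2) = 19/S**2)
H(P, Q) = -3 + (153 + P)/(2*Q) (H(P, Q) = -3 + (P + 153)/(Q + Q) = -3 + (153 + P)/((2*Q)) = -3 + (153 + P)*(1/(2*Q)) = -3 + (153 + P)/(2*Q))
-206024 + H(M(9, 15), 564) = -206024 + (1/2)*(153 + 19/15**2 - 6*564)/564 = -206024 + (1/2)*(1/564)*(153 + 19*(1/225) - 3384) = -206024 + (1/2)*(1/564)*(153 + 19/225 - 3384) = -206024 + (1/2)*(1/564)*(-726956/225) = -206024 - 181739/63450 = -13072404539/63450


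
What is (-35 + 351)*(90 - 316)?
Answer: -71416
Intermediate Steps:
(-35 + 351)*(90 - 316) = 316*(-226) = -71416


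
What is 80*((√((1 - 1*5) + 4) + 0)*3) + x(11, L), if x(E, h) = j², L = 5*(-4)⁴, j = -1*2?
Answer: 4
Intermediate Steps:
j = -2
L = 1280 (L = 5*256 = 1280)
x(E, h) = 4 (x(E, h) = (-2)² = 4)
80*((√((1 - 1*5) + 4) + 0)*3) + x(11, L) = 80*((√((1 - 1*5) + 4) + 0)*3) + 4 = 80*((√((1 - 5) + 4) + 0)*3) + 4 = 80*((√(-4 + 4) + 0)*3) + 4 = 80*((√0 + 0)*3) + 4 = 80*((0 + 0)*3) + 4 = 80*(0*3) + 4 = 80*0 + 4 = 0 + 4 = 4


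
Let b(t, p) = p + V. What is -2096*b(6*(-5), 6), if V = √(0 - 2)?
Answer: -12576 - 2096*I*√2 ≈ -12576.0 - 2964.2*I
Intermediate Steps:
V = I*√2 (V = √(-2) = I*√2 ≈ 1.4142*I)
b(t, p) = p + I*√2
-2096*b(6*(-5), 6) = -2096*(6 + I*√2) = -12576 - 2096*I*√2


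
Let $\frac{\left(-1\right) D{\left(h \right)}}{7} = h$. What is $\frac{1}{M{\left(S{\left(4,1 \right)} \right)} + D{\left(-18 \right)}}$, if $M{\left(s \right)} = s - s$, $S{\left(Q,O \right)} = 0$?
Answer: $\frac{1}{126} \approx 0.0079365$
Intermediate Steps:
$D{\left(h \right)} = - 7 h$
$M{\left(s \right)} = 0$
$\frac{1}{M{\left(S{\left(4,1 \right)} \right)} + D{\left(-18 \right)}} = \frac{1}{0 - -126} = \frac{1}{0 + 126} = \frac{1}{126}$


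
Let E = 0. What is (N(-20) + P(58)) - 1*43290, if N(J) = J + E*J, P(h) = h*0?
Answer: -43310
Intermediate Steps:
P(h) = 0
N(J) = J (N(J) = J + 0*J = J + 0 = J)
(N(-20) + P(58)) - 1*43290 = (-20 + 0) - 1*43290 = -20 - 43290 = -43310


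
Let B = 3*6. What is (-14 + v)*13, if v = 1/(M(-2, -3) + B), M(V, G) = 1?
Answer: -3445/19 ≈ -181.32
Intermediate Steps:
B = 18
v = 1/19 (v = 1/(1 + 18) = 1/19 ≈ 0.052632)
(-14 + v)*13 = (-14 + 1/19)*13 = -265/19*13 = -3445/19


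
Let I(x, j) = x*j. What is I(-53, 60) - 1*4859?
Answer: -8039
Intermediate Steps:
I(x, j) = j*x
I(-53, 60) - 1*4859 = 60*(-53) - 1*4859 = -3180 - 4859 = -8039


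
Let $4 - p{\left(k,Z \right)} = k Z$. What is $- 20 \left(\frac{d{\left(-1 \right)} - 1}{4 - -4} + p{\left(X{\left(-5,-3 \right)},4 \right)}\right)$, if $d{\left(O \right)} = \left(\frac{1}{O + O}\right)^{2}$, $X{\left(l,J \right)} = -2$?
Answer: $- \frac{1905}{8} \approx -238.13$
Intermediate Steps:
$d{\left(O \right)} = \frac{1}{4 O^{2}}$ ($d{\left(O \right)} = \left(\frac{1}{2 O}\right)^{2} = \frac{1}{4 O^{2}}$)
$p{\left(k,Z \right)} = 4 - Z k$ ($p{\left(k,Z \right)} = 4 - k Z = 4 - Z k$)
$- 20 \left(\frac{d{\left(-1 \right)} - 1}{4 - -4} + p{\left(X{\left(-5,-3 \right)},4 \right)}\right) = - 20 \left(\frac{\frac{1}{4 \cdot 1} - 1}{4 - -4} - \left(-4 + 4 \left(-2\right)\right)\right) = - 20 \left(\frac{\frac{1}{4} \cdot 1 - 1}{4 + 4} + \left(4 + 8\right)\right) = - 20 \left(\frac{\frac{1}{4} - 1}{8} + 12\right) = - 20 \left(\left(- \frac{3}{4}\right) \frac{1}{8} + 12\right) = - 20 \left(- \frac{3}{32} + 12\right) = \left(-20\right) \frac{381}{32} = - \frac{1905}{8}$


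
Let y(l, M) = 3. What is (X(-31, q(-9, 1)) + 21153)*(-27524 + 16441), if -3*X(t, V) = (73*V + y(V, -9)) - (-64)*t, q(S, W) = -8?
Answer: -243914664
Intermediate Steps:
X(t, V) = -1 - 73*V/3 - 64*t/3 (X(t, V) = -((73*V + 3) - (-64)*t)/3 = -((3 + 73*V) + 64*t)/3 = -(3 + 64*t + 73*V)/3 = -1 - 73*V/3 - 64*t/3)
(X(-31, q(-9, 1)) + 21153)*(-27524 + 16441) = ((-1 - 73/3*(-8) - 64/3*(-31)) + 21153)*(-27524 + 16441) = ((-1 + 584/3 + 1984/3) + 21153)*(-11083) = (855 + 21153)*(-11083) = 22008*(-11083) = -243914664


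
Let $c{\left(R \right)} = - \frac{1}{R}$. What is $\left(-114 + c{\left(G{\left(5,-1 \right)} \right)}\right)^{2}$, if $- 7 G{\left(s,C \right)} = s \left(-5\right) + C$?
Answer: $\frac{8826841}{676} \approx 13057.0$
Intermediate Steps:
$G{\left(s,C \right)} = - \frac{C}{7} + \frac{5 s}{7}$ ($G{\left(s,C \right)} = - \frac{s \left(-5\right) + C}{7} = - \frac{- 5 s + C}{7} = - \frac{C - 5 s}{7} = - \frac{C}{7} + \frac{5 s}{7}$)
$\left(-114 + c{\left(G{\left(5,-1 \right)} \right)}\right)^{2} = \left(-114 - \frac{1}{\left(- \frac{1}{7}\right) \left(-1\right) + \frac{5}{7} \cdot 5}\right)^{2} = \left(-114 - \frac{1}{\frac{1}{7} + \frac{25}{7}}\right)^{2} = \left(-114 - \frac{1}{\frac{26}{7}}\right)^{2} = \left(-114 - \frac{7}{26}\right)^{2} = \left(- \frac{2971}{26}\right)^{2} = \frac{8826841}{676}$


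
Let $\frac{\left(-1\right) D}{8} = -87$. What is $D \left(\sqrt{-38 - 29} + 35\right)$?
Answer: $24360 + 696 i \sqrt{67} \approx 24360.0 + 5697.0 i$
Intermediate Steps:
$D = 696$ ($D = \left(-8\right) \left(-87\right) = 696$)
$D \left(\sqrt{-38 - 29} + 35\right) = 696 \left(\sqrt{-38 - 29} + 35\right) = 696 \left(\sqrt{-67} + 35\right) = 696 \left(i \sqrt{67} + 35\right) = 696 \left(35 + i \sqrt{67}\right) = 24360 + 696 i \sqrt{67}$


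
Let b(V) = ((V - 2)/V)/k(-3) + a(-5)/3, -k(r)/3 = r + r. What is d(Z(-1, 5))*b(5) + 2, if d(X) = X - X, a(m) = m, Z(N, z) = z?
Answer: 2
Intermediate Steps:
k(r) = -6*r (k(r) = -3*(r + r) = -6*r)
d(X) = 0
b(V) = -5/3 + (-2 + V)/(18*V) (b(V) = ((V - 2)/V)/((-6*(-3))) - 5/3 = ((-2 + V)/V)/18 - 5*1/3 = ((-2 + V)/V)*(1/18) - 5/3 = (-2 + V)/(18*V) - 5/3 = -5/3 + (-2 + V)/(18*V))
d(Z(-1, 5))*b(5) + 2 = 0*((1/18)*(-2 - 29*5)/5) + 2 = 0*((1/18)*(1/5)*(-2 - 145)) + 2 = 0*((1/18)*(1/5)*(-147)) + 2 = 0*(-49/30) + 2 = 0 + 2 = 2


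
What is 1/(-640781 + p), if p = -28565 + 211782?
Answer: -1/457564 ≈ -2.1855e-6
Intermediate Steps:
p = 183217
1/(-640781 + p) = 1/(-640781 + 183217) = 1/(-457564) = -1/457564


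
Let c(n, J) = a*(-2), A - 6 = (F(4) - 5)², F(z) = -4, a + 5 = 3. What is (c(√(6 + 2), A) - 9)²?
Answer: 25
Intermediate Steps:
a = -2 (a = -5 + 3 = -2)
A = 87 (A = 6 + (-4 - 5)² = 6 + (-9)² = 6 + 81 = 87)
c(n, J) = 4 (c(n, J) = -2*(-2) = 4)
(c(√(6 + 2), A) - 9)² = (4 - 9)² = (-5)² = 25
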